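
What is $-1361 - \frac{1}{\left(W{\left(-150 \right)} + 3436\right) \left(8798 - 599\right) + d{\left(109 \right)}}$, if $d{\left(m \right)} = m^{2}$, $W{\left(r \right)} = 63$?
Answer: $- \frac{39060947703}{28700182} \approx -1361.0$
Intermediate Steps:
$-1361 - \frac{1}{\left(W{\left(-150 \right)} + 3436\right) \left(8798 - 599\right) + d{\left(109 \right)}} = -1361 - \frac{1}{\left(63 + 3436\right) \left(8798 - 599\right) + 109^{2}} = -1361 - \frac{1}{3499 \cdot 8199 + 11881} = -1361 - \frac{1}{28688301 + 11881} = -1361 - \frac{1}{28700182} = - \frac{39060947703}{28700182}$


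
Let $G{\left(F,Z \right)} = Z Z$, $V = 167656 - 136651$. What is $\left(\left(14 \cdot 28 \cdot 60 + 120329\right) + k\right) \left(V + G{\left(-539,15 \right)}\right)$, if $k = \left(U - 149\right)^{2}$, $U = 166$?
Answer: $4501429740$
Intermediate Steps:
$V = 31005$
$G{\left(F,Z \right)} = Z^{2}$
$k = 289$ ($k = \left(166 - 149\right)^{2} = 17^{2} = 289$)
$\left(\left(14 \cdot 28 \cdot 60 + 120329\right) + k\right) \left(V + G{\left(-539,15 \right)}\right) = \left(\left(14 \cdot 28 \cdot 60 + 120329\right) + 289\right) \left(31005 + 15^{2}\right) = \left(\left(392 \cdot 60 + 120329\right) + 289\right) \left(31005 + 225\right) = \left(\left(23520 + 120329\right) + 289\right) 31230 = \left(143849 + 289\right) 31230 = 144138 \cdot 31230 = 4501429740$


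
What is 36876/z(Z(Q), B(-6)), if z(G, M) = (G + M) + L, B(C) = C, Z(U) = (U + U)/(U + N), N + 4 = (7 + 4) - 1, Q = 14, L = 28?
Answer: 61460/39 ≈ 1575.9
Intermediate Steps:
N = 6 (N = -4 + ((7 + 4) - 1) = -4 + (11 - 1) = -4 + 10 = 6)
Z(U) = 2*U/(6 + U) (Z(U) = (U + U)/(U + 6) = (2*U)/(6 + U) = 2*U/(6 + U))
z(G, M) = 28 + G + M (z(G, M) = (G + M) + 28 = 28 + G + M)
36876/z(Z(Q), B(-6)) = 36876/(28 + 2*14/(6 + 14) - 6) = 36876/(28 + 2*14/20 - 6) = 36876/(28 + 2*14*(1/20) - 6) = 36876/(28 + 7/5 - 6) = 36876/(117/5) = 36876*(5/117) = 61460/39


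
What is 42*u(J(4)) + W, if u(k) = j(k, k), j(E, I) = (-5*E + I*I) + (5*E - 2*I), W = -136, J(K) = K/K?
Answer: -178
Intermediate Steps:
J(K) = 1
j(E, I) = I² - 2*I (j(E, I) = (-5*E + I²) + (-2*I + 5*E) = (I² - 5*E) + (-2*I + 5*E) = I² - 2*I)
u(k) = k*(-2 + k)
42*u(J(4)) + W = 42*(1*(-2 + 1)) - 136 = 42*(1*(-1)) - 136 = 42*(-1) - 136 = -42 - 136 = -178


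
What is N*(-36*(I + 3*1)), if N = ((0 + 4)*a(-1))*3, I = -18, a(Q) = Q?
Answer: -6480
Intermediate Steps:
N = -12 (N = ((0 + 4)*(-1))*3 = (4*(-1))*3 = -4*3 = -12)
N*(-36*(I + 3*1)) = -(-432)*(-18 + 3*1) = -(-432)*(-18 + 3) = -(-432)*(-15) = -12*540 = -6480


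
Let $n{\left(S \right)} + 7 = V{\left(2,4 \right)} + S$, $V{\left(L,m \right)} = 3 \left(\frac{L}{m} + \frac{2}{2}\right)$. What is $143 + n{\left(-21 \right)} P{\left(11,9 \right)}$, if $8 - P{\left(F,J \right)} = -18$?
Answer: $-468$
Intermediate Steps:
$P{\left(F,J \right)} = 26$ ($P{\left(F,J \right)} = 8 - -18 = 8 + 18 = 26$)
$V{\left(L,m \right)} = 3 + \frac{3 L}{m}$ ($V{\left(L,m \right)} = 3 \left(\frac{L}{m} + 2 \cdot \frac{1}{2}\right) = 3 \left(\frac{L}{m} + 1\right) = 3 \left(1 + \frac{L}{m}\right) = 3 + \frac{3 L}{m}$)
$n{\left(S \right)} = - \frac{5}{2} + S$ ($n{\left(S \right)} = -7 + \left(\left(3 + 3 \cdot 2 \cdot \frac{1}{4}\right) + S\right) = -7 + \left(\left(3 + \frac{3}{2}\right) + S\right) = -7 + \left(\frac{9}{2} + S\right) = - \frac{5}{2} + S$)
$143 + n{\left(-21 \right)} P{\left(11,9 \right)} = 143 + \left(- \frac{5}{2} - 21\right) 26 = 143 - 611 = -468$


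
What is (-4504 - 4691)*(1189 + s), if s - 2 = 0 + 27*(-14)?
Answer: -7475535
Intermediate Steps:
s = -376 (s = 2 + (0 + 27*(-14)) = 2 + (0 - 378) = 2 - 378 = -376)
(-4504 - 4691)*(1189 + s) = (-4504 - 4691)*(1189 - 376) = -9195*813 = -7475535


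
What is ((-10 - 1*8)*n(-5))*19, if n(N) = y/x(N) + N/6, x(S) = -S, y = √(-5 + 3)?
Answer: 285 - 342*I*√2/5 ≈ 285.0 - 96.732*I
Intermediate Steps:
y = I*√2 (y = √(-2) = I*√2 ≈ 1.4142*I)
n(N) = N/6 - I*√2/N (n(N) = (I*√2)/((-N)) + N/6 = (I*√2)*(-1/N) + N*(⅙) = -I*√2/N + N/6 = N/6 - I*√2/N)
((-10 - 1*8)*n(-5))*19 = ((-10 - 1*8)*((⅙)*(-5) - 1*I*√2/(-5)))*19 = ((-10 - 8)*(-⅚ - 1*I*√2*(-⅕)))*19 = -18*(-⅚ + I*√2/5)*19 = (15 - 18*I*√2/5)*19 = 285 - 342*I*√2/5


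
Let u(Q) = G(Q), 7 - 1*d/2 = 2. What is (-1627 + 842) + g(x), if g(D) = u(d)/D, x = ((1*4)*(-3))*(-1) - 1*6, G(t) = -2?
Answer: -2356/3 ≈ -785.33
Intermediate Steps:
d = 10 (d = 14 - 2*2 = 14 - 4 = 10)
u(Q) = -2
x = 6 (x = (4*(-3))*(-1) - 6 = -12*(-1) - 6 = 12 - 6 = 6)
g(D) = -2/D
(-1627 + 842) + g(x) = (-1627 + 842) - 2/6 = -785 - 2*1/6 = -785 - 1/3 = -2356/3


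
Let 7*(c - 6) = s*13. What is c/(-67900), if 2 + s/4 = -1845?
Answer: 48001/237650 ≈ 0.20198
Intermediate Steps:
s = -7388 (s = -8 + 4*(-1845) = -8 - 7380 = -7388)
c = -96002/7 (c = 6 + (-7388*13)/7 = 6 + (⅐)*(-96044) = 6 - 96044/7 = -96002/7 ≈ -13715.)
c/(-67900) = -96002/7/(-67900) = -96002/7*(-1/67900) = 48001/237650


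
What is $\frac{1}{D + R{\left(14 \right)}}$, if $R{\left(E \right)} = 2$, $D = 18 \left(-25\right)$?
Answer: $- \frac{1}{448} \approx -0.0022321$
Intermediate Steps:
$D = -450$
$\frac{1}{D + R{\left(14 \right)}} = \frac{1}{-450 + 2} = \frac{1}{-448} = - \frac{1}{448}$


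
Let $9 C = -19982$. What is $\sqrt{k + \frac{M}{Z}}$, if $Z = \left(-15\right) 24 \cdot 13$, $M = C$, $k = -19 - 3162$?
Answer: $\frac{i \sqrt{4353821485}}{1170} \approx 56.396 i$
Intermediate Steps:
$k = -3181$ ($k = -19 - 3162 = -3181$)
$C = - \frac{19982}{9}$ ($C = \frac{1}{9} \left(-19982\right) = - \frac{19982}{9} \approx -2220.2$)
$M = - \frac{19982}{9} \approx -2220.2$
$Z = -4680$ ($Z = \left(-360\right) 13 = -4680$)
$\sqrt{k + \frac{M}{Z}} = \sqrt{-3181 - \frac{19982}{9 \left(-4680\right)}} = \sqrt{-3181 - - \frac{9991}{21060}} = \sqrt{-3181 + \frac{9991}{21060}} = \sqrt{- \frac{66981869}{21060}} = \frac{i \sqrt{4353821485}}{1170}$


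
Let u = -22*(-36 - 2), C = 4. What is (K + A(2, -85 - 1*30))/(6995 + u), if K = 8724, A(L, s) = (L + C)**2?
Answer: 8760/7831 ≈ 1.1186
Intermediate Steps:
A(L, s) = (4 + L)**2 (A(L, s) = (L + 4)**2 = (4 + L)**2)
u = 836 (u = -22*(-38) = 836)
(K + A(2, -85 - 1*30))/(6995 + u) = (8724 + (4 + 2)**2)/(6995 + 836) = (8724 + 6**2)/7831 = (8724 + 36)*(1/7831) = 8760*(1/7831) = 8760/7831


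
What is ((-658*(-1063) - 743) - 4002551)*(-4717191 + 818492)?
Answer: 12880677704160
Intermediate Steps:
((-658*(-1063) - 743) - 4002551)*(-4717191 + 818492) = ((699454 - 743) - 4002551)*(-3898699) = (698711 - 4002551)*(-3898699) = -3303840*(-3898699) = 12880677704160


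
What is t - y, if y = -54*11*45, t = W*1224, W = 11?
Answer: 40194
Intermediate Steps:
t = 13464 (t = 11*1224 = 13464)
y = -26730 (y = -594*45 = -26730)
t - y = 13464 - 1*(-26730) = 13464 + 26730 = 40194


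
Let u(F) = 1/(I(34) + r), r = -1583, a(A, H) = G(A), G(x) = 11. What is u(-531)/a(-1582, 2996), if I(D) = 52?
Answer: -1/16841 ≈ -5.9379e-5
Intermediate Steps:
a(A, H) = 11
u(F) = -1/1531 (u(F) = 1/(52 - 1583) = 1/(-1531) = -1/1531)
u(-531)/a(-1582, 2996) = -1/1531/11 = -1/1531*1/11 = -1/16841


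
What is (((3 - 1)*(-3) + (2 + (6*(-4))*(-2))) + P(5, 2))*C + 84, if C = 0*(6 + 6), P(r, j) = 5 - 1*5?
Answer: 84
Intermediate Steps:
P(r, j) = 0 (P(r, j) = 5 - 5 = 0)
C = 0 (C = 0*12 = 0)
(((3 - 1)*(-3) + (2 + (6*(-4))*(-2))) + P(5, 2))*C + 84 = (((3 - 1)*(-3) + (2 + (6*(-4))*(-2))) + 0)*0 + 84 = ((2*(-3) + (2 - 24*(-2))) + 0)*0 + 84 = ((-6 + (2 + 48)) + 0)*0 + 84 = ((-6 + 50) + 0)*0 + 84 = (44 + 0)*0 + 84 = 44*0 + 84 = 0 + 84 = 84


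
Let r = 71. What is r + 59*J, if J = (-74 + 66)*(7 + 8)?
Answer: -7009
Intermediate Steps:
J = -120 (J = -8*15 = -120)
r + 59*J = 71 + 59*(-120) = 71 - 7080 = -7009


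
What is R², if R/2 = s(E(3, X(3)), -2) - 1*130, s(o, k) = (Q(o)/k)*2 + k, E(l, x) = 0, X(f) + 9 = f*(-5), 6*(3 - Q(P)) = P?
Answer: 72900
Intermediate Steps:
Q(P) = 3 - P/6
X(f) = -9 - 5*f (X(f) = -9 + f*(-5) = -9 - 5*f)
s(o, k) = k + 2*(3 - o/6)/k (s(o, k) = ((3 - o/6)/k)*2 + k = 2*(3 - o/6)/k + k = k + 2*(3 - o/6)/k)
R = -270 (R = 2*((6 + (-2)² - ⅓*0)/(-2) - 1*130) = 2*(-(6 + 4 + 0)/2 - 130) = 2*(-½*10 - 130) = 2*(-5 - 130) = 2*(-135) = -270)
R² = (-270)² = 72900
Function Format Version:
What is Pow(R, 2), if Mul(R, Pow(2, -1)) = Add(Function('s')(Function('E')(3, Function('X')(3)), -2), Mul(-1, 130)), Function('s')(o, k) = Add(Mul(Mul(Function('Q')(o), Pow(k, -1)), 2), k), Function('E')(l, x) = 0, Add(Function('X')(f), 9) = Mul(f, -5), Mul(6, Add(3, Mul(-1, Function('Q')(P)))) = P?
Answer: 72900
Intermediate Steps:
Function('Q')(P) = Add(3, Mul(Rational(-1, 6), P))
Function('X')(f) = Add(-9, Mul(-5, f)) (Function('X')(f) = Add(-9, Mul(f, -5)) = Add(-9, Mul(-5, f)))
Function('s')(o, k) = Add(k, Mul(2, Pow(k, -1), Add(3, Mul(Rational(-1, 6), o)))) (Function('s')(o, k) = Add(Mul(Mul(Add(3, Mul(Rational(-1, 6), o)), Pow(k, -1)), 2), k) = Add(Mul(Mul(Pow(k, -1), Add(3, Mul(Rational(-1, 6), o))), 2), k) = Add(Mul(2, Pow(k, -1), Add(3, Mul(Rational(-1, 6), o))), k) = Add(k, Mul(2, Pow(k, -1), Add(3, Mul(Rational(-1, 6), o)))))
R = -270 (R = Mul(2, Add(Mul(Pow(-2, -1), Add(6, Pow(-2, 2), Mul(Rational(-1, 3), 0))), Mul(-1, 130))) = Mul(2, Add(Mul(Rational(-1, 2), Add(6, 4, 0)), -130)) = Mul(2, Add(Mul(Rational(-1, 2), 10), -130)) = Mul(2, Add(-5, -130)) = Mul(2, -135) = -270)
Pow(R, 2) = Pow(-270, 2) = 72900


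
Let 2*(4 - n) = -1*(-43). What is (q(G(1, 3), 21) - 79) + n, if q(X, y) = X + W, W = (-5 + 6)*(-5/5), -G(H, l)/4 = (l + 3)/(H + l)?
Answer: -207/2 ≈ -103.50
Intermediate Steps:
n = -35/2 (n = 4 - (-1)*(-43)/2 = 4 - 1/2*43 = 4 - 43/2 = -35/2 ≈ -17.500)
G(H, l) = -4*(3 + l)/(H + l) (G(H, l) = -4*(l + 3)/(H + l) = -4*(3 + l)/(H + l))
W = -1 (W = 1*(-5*1/5) = 1*(-1) = -1)
q(X, y) = -1 + X (q(X, y) = X - 1 = -1 + X)
(q(G(1, 3), 21) - 79) + n = ((-1 + 4*(-3 - 1*3)/(1 + 3)) - 79) - 35/2 = ((-1 + 4*(-3 - 3)/4) - 79) - 35/2 = ((-1 + 4*(1/4)*(-6)) - 79) - 35/2 = ((-1 - 6) - 79) - 35/2 = (-7 - 79) - 35/2 = -86 - 35/2 = -207/2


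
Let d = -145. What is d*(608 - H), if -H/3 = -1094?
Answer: 387730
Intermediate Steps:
H = 3282 (H = -3*(-1094) = 3282)
d*(608 - H) = -145*(608 - 1*3282) = -145*(608 - 3282) = -145*(-2674) = 387730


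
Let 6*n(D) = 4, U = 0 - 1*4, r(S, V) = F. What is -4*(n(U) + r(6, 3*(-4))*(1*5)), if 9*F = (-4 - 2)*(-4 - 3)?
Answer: -96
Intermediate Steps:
F = 14/3 (F = ((-4 - 2)*(-4 - 3))/9 = (-6*(-7))/9 = (⅑)*42 = 14/3 ≈ 4.6667)
r(S, V) = 14/3
U = -4 (U = 0 - 4 = -4)
n(D) = ⅔ (n(D) = (⅙)*4 = ⅔)
-4*(n(U) + r(6, 3*(-4))*(1*5)) = -4*(⅔ + 14*(1*5)/3) = -4*(⅔ + (14/3)*5) = -4*(⅔ + 70/3) = -4*24 = -96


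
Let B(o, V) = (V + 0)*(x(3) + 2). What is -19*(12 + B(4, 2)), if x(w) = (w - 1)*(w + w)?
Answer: -760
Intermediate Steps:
x(w) = 2*w*(-1 + w) (x(w) = (-1 + w)*(2*w) = 2*w*(-1 + w))
B(o, V) = 14*V (B(o, V) = (V + 0)*(2*3*(-1 + 3) + 2) = V*(2*3*2 + 2) = V*(12 + 2) = V*14 = 14*V)
-19*(12 + B(4, 2)) = -19*(12 + 14*2) = -19*(12 + 28) = -19*40 = -760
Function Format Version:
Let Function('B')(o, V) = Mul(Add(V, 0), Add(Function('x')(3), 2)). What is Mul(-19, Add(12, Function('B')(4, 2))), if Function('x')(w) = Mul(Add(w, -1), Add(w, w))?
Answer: -760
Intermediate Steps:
Function('x')(w) = Mul(2, w, Add(-1, w)) (Function('x')(w) = Mul(Add(-1, w), Mul(2, w)) = Mul(2, w, Add(-1, w)))
Function('B')(o, V) = Mul(14, V) (Function('B')(o, V) = Mul(Add(V, 0), Add(Mul(2, 3, Add(-1, 3)), 2)) = Mul(V, Add(Mul(2, 3, 2), 2)) = Mul(V, Add(12, 2)) = Mul(V, 14) = Mul(14, V))
Mul(-19, Add(12, Function('B')(4, 2))) = Mul(-19, Add(12, Mul(14, 2))) = Mul(-19, Add(12, 28)) = Mul(-19, 40) = -760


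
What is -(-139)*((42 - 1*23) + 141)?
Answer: 22240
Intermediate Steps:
-(-139)*((42 - 1*23) + 141) = -(-139)*((42 - 23) + 141) = -(-139)*(19 + 141) = -(-139)*160 = -1*(-22240) = 22240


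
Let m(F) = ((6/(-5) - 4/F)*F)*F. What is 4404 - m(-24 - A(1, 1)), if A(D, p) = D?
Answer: 5054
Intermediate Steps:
m(F) = F²*(-6/5 - 4/F) (m(F) = ((6*(-⅕) - 4/F)*F)*F = ((-6/5 - 4/F)*F)*F = (F*(-6/5 - 4/F))*F = F²*(-6/5 - 4/F))
4404 - m(-24 - A(1, 1)) = 4404 - (-2)*(-24 - 1*1)*(10 + 3*(-24 - 1*1))/5 = 4404 - (-2)*(-24 - 1)*(10 + 3*(-24 - 1))/5 = 4404 - (-2)*(-25)*(10 + 3*(-25))/5 = 4404 - (-2)*(-25)*(10 - 75)/5 = 4404 - (-2)*(-25)*(-65)/5 = 4404 - 1*(-650) = 4404 + 650 = 5054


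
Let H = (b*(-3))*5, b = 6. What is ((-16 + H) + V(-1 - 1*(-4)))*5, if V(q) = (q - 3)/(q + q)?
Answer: -530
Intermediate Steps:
V(q) = (-3 + q)/(2*q) (V(q) = (-3 + q)/((2*q)) = (-3 + q)*(1/(2*q)) = (-3 + q)/(2*q))
H = -90 (H = (6*(-3))*5 = -18*5 = -90)
((-16 + H) + V(-1 - 1*(-4)))*5 = ((-16 - 90) + (-3 + (-1 - 1*(-4)))/(2*(-1 - 1*(-4))))*5 = (-106 + (-3 + (-1 + 4))/(2*(-1 + 4)))*5 = (-106 + (1/2)*(-3 + 3)/3)*5 = (-106 + (1/2)*(1/3)*0)*5 = (-106 + 0)*5 = -106*5 = -530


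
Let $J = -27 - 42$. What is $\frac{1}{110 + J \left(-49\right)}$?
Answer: $\frac{1}{3491} \approx 0.00028645$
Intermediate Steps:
$J = -69$
$\frac{1}{110 + J \left(-49\right)} = \frac{1}{110 - -3381} = \frac{1}{110 + 3381} = \frac{1}{3491}$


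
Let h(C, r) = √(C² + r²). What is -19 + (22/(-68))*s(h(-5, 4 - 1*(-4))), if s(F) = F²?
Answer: -1625/34 ≈ -47.794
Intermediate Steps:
-19 + (22/(-68))*s(h(-5, 4 - 1*(-4))) = -19 + (22/(-68))*(√((-5)² + (4 - 1*(-4))²))² = -19 + (22*(-1/68))*(√(25 + (4 + 4)²))² = -19 - 11*(√(25 + 8²))²/34 = -19 - 11*(√(25 + 64))²/34 = -19 - 11*(√89)²/34 = -19 - 11/34*89 = -19 - 979/34 = -1625/34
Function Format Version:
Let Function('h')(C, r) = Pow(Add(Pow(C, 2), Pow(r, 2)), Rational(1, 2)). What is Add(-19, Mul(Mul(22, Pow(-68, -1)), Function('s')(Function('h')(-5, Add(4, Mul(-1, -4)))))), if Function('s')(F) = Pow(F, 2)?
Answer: Rational(-1625, 34) ≈ -47.794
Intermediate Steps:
Add(-19, Mul(Mul(22, Pow(-68, -1)), Function('s')(Function('h')(-5, Add(4, Mul(-1, -4)))))) = Add(-19, Mul(Mul(22, Pow(-68, -1)), Pow(Pow(Add(Pow(-5, 2), Pow(Add(4, Mul(-1, -4)), 2)), Rational(1, 2)), 2))) = Add(-19, Mul(Mul(22, Rational(-1, 68)), Pow(Pow(Add(25, Pow(Add(4, 4), 2)), Rational(1, 2)), 2))) = Add(-19, Mul(Rational(-11, 34), Pow(Pow(Add(25, Pow(8, 2)), Rational(1, 2)), 2))) = Add(-19, Mul(Rational(-11, 34), Pow(Pow(Add(25, 64), Rational(1, 2)), 2))) = Add(-19, Mul(Rational(-11, 34), Pow(Pow(89, Rational(1, 2)), 2))) = Add(-19, Mul(Rational(-11, 34), 89)) = Add(-19, Rational(-979, 34)) = Rational(-1625, 34)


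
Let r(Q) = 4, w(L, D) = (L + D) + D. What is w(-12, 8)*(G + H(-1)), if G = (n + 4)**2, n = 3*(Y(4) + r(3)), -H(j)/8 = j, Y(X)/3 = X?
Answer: 10848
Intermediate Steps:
Y(X) = 3*X
H(j) = -8*j
w(L, D) = L + 2*D (w(L, D) = (D + L) + D = L + 2*D)
n = 48 (n = 3*(3*4 + 4) = 3*(12 + 4) = 3*16 = 48)
G = 2704 (G = (48 + 4)**2 = 52**2 = 2704)
w(-12, 8)*(G + H(-1)) = (-12 + 2*8)*(2704 - 8*(-1)) = (-12 + 16)*(2704 + 8) = 4*2712 = 10848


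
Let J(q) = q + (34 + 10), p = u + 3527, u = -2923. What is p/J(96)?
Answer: 151/35 ≈ 4.3143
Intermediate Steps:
p = 604 (p = -2923 + 3527 = 604)
J(q) = 44 + q (J(q) = q + 44 = 44 + q)
p/J(96) = 604/(44 + 96) = 604/140 = 604*(1/140) = 151/35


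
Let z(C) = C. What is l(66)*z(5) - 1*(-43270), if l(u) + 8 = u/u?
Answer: 43235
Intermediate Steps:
l(u) = -7 (l(u) = -8 + u/u = -8 + 1 = -7)
l(66)*z(5) - 1*(-43270) = -7*5 - 1*(-43270) = -35 + 43270 = 43235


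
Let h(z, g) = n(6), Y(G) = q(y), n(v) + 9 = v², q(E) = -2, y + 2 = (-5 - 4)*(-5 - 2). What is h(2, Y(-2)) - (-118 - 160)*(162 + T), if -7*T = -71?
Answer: 335179/7 ≈ 47883.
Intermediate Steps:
T = 71/7 (T = -⅐*(-71) = 71/7 ≈ 10.143)
y = 61 (y = -2 + (-5 - 4)*(-5 - 2) = -2 - 9*(-7) = -2 + 63 = 61)
n(v) = -9 + v²
Y(G) = -2
h(z, g) = 27 (h(z, g) = -9 + 6² = -9 + 36 = 27)
h(2, Y(-2)) - (-118 - 160)*(162 + T) = 27 - (-118 - 160)*(162 + 71/7) = 27 - (-278)*1205/7 = 27 - 1*(-334990/7) = 27 + 334990/7 = 335179/7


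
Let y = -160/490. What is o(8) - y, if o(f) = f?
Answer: 408/49 ≈ 8.3265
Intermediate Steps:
y = -16/49 (y = -160*1/490 = -16/49 ≈ -0.32653)
o(8) - y = 8 - 1*(-16/49) = 8 + 16/49 = 408/49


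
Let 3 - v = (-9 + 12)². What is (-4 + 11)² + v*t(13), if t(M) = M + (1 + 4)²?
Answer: -179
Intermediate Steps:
t(M) = 25 + M (t(M) = M + 5² = M + 25 = 25 + M)
v = -6 (v = 3 - (-9 + 12)² = 3 - 1*3² = 3 - 1*9 = 3 - 9 = -6)
(-4 + 11)² + v*t(13) = (-4 + 11)² - 6*(25 + 13) = 7² - 6*38 = 49 - 228 = -179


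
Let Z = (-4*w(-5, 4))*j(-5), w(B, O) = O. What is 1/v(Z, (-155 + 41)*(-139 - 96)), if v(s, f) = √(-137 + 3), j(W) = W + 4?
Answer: -I*√134/134 ≈ -0.086387*I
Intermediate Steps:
j(W) = 4 + W
Z = 16 (Z = (-4*4)*(4 - 5) = -16*(-1) = 16)
v(s, f) = I*√134 (v(s, f) = √(-134) = I*√134)
1/v(Z, (-155 + 41)*(-139 - 96)) = 1/(I*√134) = -I*√134/134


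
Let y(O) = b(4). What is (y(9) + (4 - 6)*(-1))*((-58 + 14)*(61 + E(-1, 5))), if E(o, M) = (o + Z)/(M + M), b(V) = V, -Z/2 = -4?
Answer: -81444/5 ≈ -16289.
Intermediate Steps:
Z = 8 (Z = -2*(-4) = 8)
E(o, M) = (8 + o)/(2*M) (E(o, M) = (o + 8)/(M + M) = (8 + o)/((2*M)) = (8 + o)*(1/(2*M)) = (8 + o)/(2*M))
y(O) = 4
(y(9) + (4 - 6)*(-1))*((-58 + 14)*(61 + E(-1, 5))) = (4 + (4 - 6)*(-1))*((-58 + 14)*(61 + (½)*(8 - 1)/5)) = (4 - 2*(-1))*(-44*(61 + (½)*(⅕)*7)) = (4 + 2)*(-44*(61 + 7/10)) = 6*(-44*617/10) = 6*(-13574/5) = -81444/5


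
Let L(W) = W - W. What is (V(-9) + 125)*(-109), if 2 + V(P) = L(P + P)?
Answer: -13407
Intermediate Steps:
L(W) = 0
V(P) = -2 (V(P) = -2 + 0 = -2)
(V(-9) + 125)*(-109) = (-2 + 125)*(-109) = 123*(-109) = -13407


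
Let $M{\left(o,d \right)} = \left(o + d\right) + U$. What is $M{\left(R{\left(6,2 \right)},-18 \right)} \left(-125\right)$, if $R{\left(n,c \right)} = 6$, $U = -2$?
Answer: $1750$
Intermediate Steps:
$M{\left(o,d \right)} = -2 + d + o$ ($M{\left(o,d \right)} = \left(o + d\right) - 2 = \left(d + o\right) - 2 = -2 + d + o$)
$M{\left(R{\left(6,2 \right)},-18 \right)} \left(-125\right) = \left(-2 - 18 + 6\right) \left(-125\right) = \left(-14\right) \left(-125\right) = 1750$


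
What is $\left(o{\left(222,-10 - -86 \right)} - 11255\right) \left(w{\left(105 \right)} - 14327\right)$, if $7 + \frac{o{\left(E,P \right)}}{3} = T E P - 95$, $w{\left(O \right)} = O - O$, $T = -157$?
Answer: $114018177271$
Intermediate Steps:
$w{\left(O \right)} = 0$
$o{\left(E,P \right)} = -306 - 471 E P$ ($o{\left(E,P \right)} = -21 + 3 \left(- 157 E P - 95\right) = -21 + 3 \left(-95 - 157 E P\right) = -21 - \left(285 + 471 E P\right) = -306 - 471 E P$)
$\left(o{\left(222,-10 - -86 \right)} - 11255\right) \left(w{\left(105 \right)} - 14327\right) = \left(\left(-306 - 104562 \left(-10 - -86\right)\right) - 11255\right) \left(0 - 14327\right) = \left(\left(-306 - 104562 \left(-10 + 86\right)\right) - 11255\right) \left(-14327\right) = \left(\left(-306 - 104562 \cdot 76\right) - 11255\right) \left(-14327\right) = \left(\left(-306 - 7946712\right) - 11255\right) \left(-14327\right) = \left(-7947018 - 11255\right) \left(-14327\right) = \left(-7958273\right) \left(-14327\right) = 114018177271$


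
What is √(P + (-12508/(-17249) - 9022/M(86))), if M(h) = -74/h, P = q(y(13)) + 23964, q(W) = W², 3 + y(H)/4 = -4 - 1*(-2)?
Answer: √14194855848035866/638213 ≈ 186.68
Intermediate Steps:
y(H) = -20 (y(H) = -12 + 4*(-4 - 1*(-2)) = -12 + 4*(-4 + 2) = -12 + 4*(-2) = -12 - 8 = -20)
P = 24364 (P = (-20)² + 23964 = 400 + 23964 = 24364)
√(P + (-12508/(-17249) - 9022/M(86))) = √(24364 + (-12508/(-17249) - 9022/((-74/86)))) = √(24364 + (-12508*(-1/17249) - 9022/((-74*1/86)))) = √(24364 + (12508/17249 - 9022/(-37/43))) = √(24364 + (12508/17249 - 9022*(-43/37))) = √(24364 + (12508/17249 + 387946/37)) = √(24364 + 6692143350/638213) = √(22241564882/638213) = √14194855848035866/638213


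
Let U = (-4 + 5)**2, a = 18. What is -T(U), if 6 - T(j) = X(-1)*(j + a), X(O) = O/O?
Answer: 13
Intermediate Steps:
U = 1 (U = 1**2 = 1)
X(O) = 1
T(j) = -12 - j (T(j) = 6 - (j + 18) = 6 - (18 + j) = 6 + (-18 - j) = -12 - j)
-T(U) = -(-12 - 1*1) = -(-12 - 1) = -1*(-13) = 13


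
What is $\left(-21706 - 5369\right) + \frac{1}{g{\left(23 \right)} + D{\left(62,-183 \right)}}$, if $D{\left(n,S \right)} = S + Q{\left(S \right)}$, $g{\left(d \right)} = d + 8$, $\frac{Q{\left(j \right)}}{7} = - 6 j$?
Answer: $- \frac{203983049}{7534} \approx -27075.0$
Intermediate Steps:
$Q{\left(j \right)} = - 42 j$ ($Q{\left(j \right)} = 7 \left(- 6 j\right) = - 42 j$)
$g{\left(d \right)} = 8 + d$
$D{\left(n,S \right)} = - 41 S$ ($D{\left(n,S \right)} = S - 42 S = - 41 S$)
$\left(-21706 - 5369\right) + \frac{1}{g{\left(23 \right)} + D{\left(62,-183 \right)}} = \left(-21706 - 5369\right) + \frac{1}{\left(8 + 23\right) - -7503} = -27075 + \frac{1}{31 + 7503} = -27075 + \frac{1}{7534} = - \frac{203983049}{7534}$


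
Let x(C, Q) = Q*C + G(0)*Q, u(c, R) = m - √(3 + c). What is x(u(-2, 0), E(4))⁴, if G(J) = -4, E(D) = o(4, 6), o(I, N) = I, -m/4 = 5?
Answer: 100000000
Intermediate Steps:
m = -20 (m = -4*5 = -20)
E(D) = 4
u(c, R) = -20 - √(3 + c)
x(C, Q) = -4*Q + C*Q (x(C, Q) = Q*C - 4*Q = C*Q - 4*Q = -4*Q + C*Q)
x(u(-2, 0), E(4))⁴ = (4*(-4 + (-20 - √(3 - 2))))⁴ = (4*(-4 + (-20 - √1)))⁴ = (4*(-4 + (-20 - 1*1)))⁴ = (4*(-4 + (-20 - 1)))⁴ = (4*(-4 - 21))⁴ = (4*(-25))⁴ = (-100)⁴ = 100000000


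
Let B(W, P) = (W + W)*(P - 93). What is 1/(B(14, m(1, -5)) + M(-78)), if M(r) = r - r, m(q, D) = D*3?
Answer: -1/3024 ≈ -0.00033069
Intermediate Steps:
m(q, D) = 3*D
M(r) = 0
B(W, P) = 2*W*(-93 + P) (B(W, P) = (2*W)*(-93 + P) = 2*W*(-93 + P))
1/(B(14, m(1, -5)) + M(-78)) = 1/(2*14*(-93 + 3*(-5)) + 0) = 1/(2*14*(-93 - 15) + 0) = 1/(2*14*(-108) + 0) = 1/(-3024 + 0) = 1/(-3024) = -1/3024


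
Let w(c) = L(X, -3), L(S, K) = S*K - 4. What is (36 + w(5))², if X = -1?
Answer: 1225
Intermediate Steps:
L(S, K) = -4 + K*S (L(S, K) = K*S - 4 = -4 + K*S)
w(c) = -1 (w(c) = -4 - 3*(-1) = -4 + 3 = -1)
(36 + w(5))² = (36 - 1)² = 35² = 1225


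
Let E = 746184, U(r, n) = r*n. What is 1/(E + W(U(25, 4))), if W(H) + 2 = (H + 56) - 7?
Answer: 1/746331 ≈ 1.3399e-6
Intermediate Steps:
U(r, n) = n*r
W(H) = 47 + H (W(H) = -2 + ((H + 56) - 7) = -2 + ((56 + H) - 7) = -2 + (49 + H) = 47 + H)
1/(E + W(U(25, 4))) = 1/(746184 + (47 + 4*25)) = 1/(746184 + (47 + 100)) = 1/(746184 + 147) = 1/746331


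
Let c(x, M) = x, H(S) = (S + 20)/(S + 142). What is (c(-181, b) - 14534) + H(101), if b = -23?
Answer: -3575624/243 ≈ -14715.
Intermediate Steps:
H(S) = (20 + S)/(142 + S)
(c(-181, b) - 14534) + H(101) = (-181 - 14534) + (20 + 101)/(142 + 101) = -14715 + 121/243 = -3575624/243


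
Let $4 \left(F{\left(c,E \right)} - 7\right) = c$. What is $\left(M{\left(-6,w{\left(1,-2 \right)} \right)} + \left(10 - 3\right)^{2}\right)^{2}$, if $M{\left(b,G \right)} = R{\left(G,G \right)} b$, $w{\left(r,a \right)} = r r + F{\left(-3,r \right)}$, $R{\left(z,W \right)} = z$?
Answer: $\frac{121}{4} \approx 30.25$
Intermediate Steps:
$F{\left(c,E \right)} = 7 + \frac{c}{4}$
$w{\left(r,a \right)} = \frac{25}{4} + r^{2}$ ($w{\left(r,a \right)} = r r + \left(7 + \frac{1}{4} \left(-3\right)\right) = r^{2} + \left(7 - \frac{3}{4}\right) = r^{2} + \frac{25}{4} = \frac{25}{4} + r^{2}$)
$M{\left(b,G \right)} = G b$
$\left(M{\left(-6,w{\left(1,-2 \right)} \right)} + \left(10 - 3\right)^{2}\right)^{2} = \left(\left(\frac{25}{4} + 1^{2}\right) \left(-6\right) + \left(10 - 3\right)^{2}\right)^{2} = \left(\left(\frac{25}{4} + 1\right) \left(-6\right) + 7^{2}\right)^{2} = \left(\frac{29}{4} \left(-6\right) + 49\right)^{2} = \left(- \frac{87}{2} + 49\right)^{2} = \left(\frac{11}{2}\right)^{2} = \frac{121}{4}$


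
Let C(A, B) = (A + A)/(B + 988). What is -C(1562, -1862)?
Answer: 1562/437 ≈ 3.5744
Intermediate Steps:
C(A, B) = 2*A/(988 + B) (C(A, B) = (2*A)/(988 + B) = 2*A/(988 + B))
-C(1562, -1862) = -2*1562/(988 - 1862) = -2*1562/(-874) = -2*1562*(-1)/874 = -1*(-1562/437) = 1562/437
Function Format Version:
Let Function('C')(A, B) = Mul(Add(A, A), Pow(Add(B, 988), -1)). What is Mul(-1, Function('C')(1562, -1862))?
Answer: Rational(1562, 437) ≈ 3.5744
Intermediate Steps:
Function('C')(A, B) = Mul(2, A, Pow(Add(988, B), -1)) (Function('C')(A, B) = Mul(Mul(2, A), Pow(Add(988, B), -1)) = Mul(2, A, Pow(Add(988, B), -1)))
Mul(-1, Function('C')(1562, -1862)) = Mul(-1, Mul(2, 1562, Pow(Add(988, -1862), -1))) = Mul(-1, Mul(2, 1562, Pow(-874, -1))) = Mul(-1, Mul(2, 1562, Rational(-1, 874))) = Mul(-1, Rational(-1562, 437)) = Rational(1562, 437)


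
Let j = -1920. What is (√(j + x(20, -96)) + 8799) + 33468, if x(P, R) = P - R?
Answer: 42267 + 2*I*√451 ≈ 42267.0 + 42.474*I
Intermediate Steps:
(√(j + x(20, -96)) + 8799) + 33468 = (√(-1920 + (20 - 1*(-96))) + 8799) + 33468 = (√(-1920 + (20 + 96)) + 8799) + 33468 = (√(-1920 + 116) + 8799) + 33468 = (√(-1804) + 8799) + 33468 = (2*I*√451 + 8799) + 33468 = (8799 + 2*I*√451) + 33468 = 42267 + 2*I*√451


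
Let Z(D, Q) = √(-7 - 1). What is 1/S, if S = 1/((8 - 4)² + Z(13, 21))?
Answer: 16 + 2*I*√2 ≈ 16.0 + 2.8284*I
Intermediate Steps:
Z(D, Q) = 2*I*√2 (Z(D, Q) = √(-8) = 2*I*√2)
S = 1/(16 + 2*I*√2) (S = 1/((8 - 4)² + 2*I*√2) = 1/(4² + 2*I*√2) = 1/(16 + 2*I*√2) ≈ 0.060606 - 0.010714*I)
1/S = 1/(2/33 - I*√2/132)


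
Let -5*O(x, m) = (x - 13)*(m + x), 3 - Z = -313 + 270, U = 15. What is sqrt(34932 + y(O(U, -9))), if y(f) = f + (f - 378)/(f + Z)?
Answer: 3*sqrt(1152485885)/545 ≈ 186.87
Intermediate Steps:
Z = 46 (Z = 3 - (-313 + 270) = 3 - 1*(-43) = 3 + 43 = 46)
O(x, m) = -(-13 + x)*(m + x)/5 (O(x, m) = -(x - 13)*(m + x)/5 = -(-13 + x)*(m + x)/5)
y(f) = f + (-378 + f)/(46 + f) (y(f) = f + (f - 378)/(f + 46) = f + (-378 + f)/(46 + f))
sqrt(34932 + y(O(U, -9))) = sqrt(34932 + (-378 + (-1/5*15**2 + (13/5)*(-9) + (13/5)*15 - 1/5*(-9)*15)**2 + 47*(-1/5*15**2 + (13/5)*(-9) + (13/5)*15 - 1/5*(-9)*15))/(46 + (-1/5*15**2 + (13/5)*(-9) + (13/5)*15 - 1/5*(-9)*15))) = sqrt(34932 + (-378 + (-1/5*225 - 117/5 + 39 + 27)**2 + 47*(-1/5*225 - 117/5 + 39 + 27))/(46 + (-1/5*225 - 117/5 + 39 + 27))) = sqrt(34932 + (-378 + (-45 - 117/5 + 39 + 27)**2 + 47*(-45 - 117/5 + 39 + 27))/(46 + (-45 - 117/5 + 39 + 27))) = sqrt(34932 + (-378 + (-12/5)**2 + 47*(-12/5))/(46 - 12/5)) = sqrt(34932 + (-378 + 144/25 - 564/5)/(218/5)) = sqrt(34932 + (5/218)*(-12126/25)) = sqrt(34932 - 6063/545) = sqrt(19031877/545) = 3*sqrt(1152485885)/545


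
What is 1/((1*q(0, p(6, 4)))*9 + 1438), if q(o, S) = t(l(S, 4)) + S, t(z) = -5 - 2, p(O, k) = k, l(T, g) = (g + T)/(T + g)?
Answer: 1/1411 ≈ 0.00070872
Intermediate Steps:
l(T, g) = 1 (l(T, g) = (T + g)/(T + g) = 1)
t(z) = -7
q(o, S) = -7 + S
1/((1*q(0, p(6, 4)))*9 + 1438) = 1/((1*(-7 + 4))*9 + 1438) = 1/((1*(-3))*9 + 1438) = 1/(-3*9 + 1438) = 1/(-27 + 1438) = 1/1411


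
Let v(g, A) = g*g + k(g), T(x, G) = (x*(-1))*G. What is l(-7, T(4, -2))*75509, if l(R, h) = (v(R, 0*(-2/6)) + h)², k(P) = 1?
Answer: 254012276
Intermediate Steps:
T(x, G) = -G*x (T(x, G) = (-x)*G = -G*x)
v(g, A) = 1 + g² (v(g, A) = g*g + 1 = g² + 1 = 1 + g²)
l(R, h) = (1 + h + R²)² (l(R, h) = ((1 + R²) + h)² = (1 + h + R²)²)
l(-7, T(4, -2))*75509 = (1 - 1*(-2)*4 + (-7)²)²*75509 = (1 + 8 + 49)²*75509 = 58²*75509 = 3364*75509 = 254012276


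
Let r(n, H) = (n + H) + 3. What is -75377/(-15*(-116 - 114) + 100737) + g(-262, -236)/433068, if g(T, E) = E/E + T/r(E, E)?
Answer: -5103220930529/7053768710268 ≈ -0.72347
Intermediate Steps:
r(n, H) = 3 + H + n (r(n, H) = (H + n) + 3 = 3 + H + n)
g(T, E) = 1 + T/(3 + 2*E) (g(T, E) = E/E + T/(3 + E + E) = 1 + T/(3 + 2*E))
-75377/(-15*(-116 - 114) + 100737) + g(-262, -236)/433068 = -75377/(-15*(-116 - 114) + 100737) + ((3 - 262 + 2*(-236))/(3 + 2*(-236)))/433068 = -75377/(-15*(-230) + 100737) + ((3 - 262 - 472)/(3 - 472))*(1/433068) = -75377/(3450 + 100737) + (-731/(-469))*(1/433068) = -75377/104187 - 1/469*(-731)*(1/433068) = -75377*1/104187 + (731/469)*(1/433068) = -75377/104187 + 731/203108892 = -5103220930529/7053768710268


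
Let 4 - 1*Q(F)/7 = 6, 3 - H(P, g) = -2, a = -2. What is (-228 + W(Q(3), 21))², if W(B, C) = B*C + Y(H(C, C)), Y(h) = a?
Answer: 274576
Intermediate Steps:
H(P, g) = 5 (H(P, g) = 3 - 1*(-2) = 3 + 2 = 5)
Y(h) = -2
Q(F) = -14 (Q(F) = 28 - 7*6 = 28 - 42 = -14)
W(B, C) = -2 + B*C (W(B, C) = B*C - 2 = -2 + B*C)
(-228 + W(Q(3), 21))² = (-228 + (-2 - 14*21))² = (-228 + (-2 - 294))² = (-228 - 296)² = (-524)² = 274576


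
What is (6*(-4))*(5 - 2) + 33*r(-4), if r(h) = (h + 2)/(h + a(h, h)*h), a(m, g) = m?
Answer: -155/2 ≈ -77.500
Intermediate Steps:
r(h) = (2 + h)/(h + h²) (r(h) = (h + 2)/(h + h*h) = (2 + h)/(h + h²))
(6*(-4))*(5 - 2) + 33*r(-4) = (6*(-4))*(5 - 2) + 33*((2 - 4)/((-4)*(1 - 4))) = -24*3 + 33*(-¼*(-2)/(-3)) = -72 + 33*(-¼*(-⅓)*(-2)) = -72 + 33*(-⅙) = -72 - 11/2 = -155/2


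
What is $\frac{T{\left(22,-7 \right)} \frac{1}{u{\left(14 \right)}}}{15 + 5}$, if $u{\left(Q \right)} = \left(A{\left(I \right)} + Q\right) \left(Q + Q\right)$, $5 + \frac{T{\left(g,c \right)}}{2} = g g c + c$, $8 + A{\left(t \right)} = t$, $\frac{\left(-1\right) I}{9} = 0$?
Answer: $- \frac{85}{42} \approx -2.0238$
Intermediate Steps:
$I = 0$ ($I = \left(-9\right) 0 = 0$)
$A{\left(t \right)} = -8 + t$
$T{\left(g,c \right)} = -10 + 2 c + 2 c g^{2}$ ($T{\left(g,c \right)} = -10 + 2 \left(g g c + c\right) = -10 + 2 \left(g^{2} c + c\right) = -10 + 2 \left(c g^{2} + c\right) = -10 + 2 \left(c + c g^{2}\right) = -10 + \left(2 c + 2 c g^{2}\right) = -10 + 2 c + 2 c g^{2}$)
$u{\left(Q \right)} = 2 Q \left(-8 + Q\right)$ ($u{\left(Q \right)} = \left(\left(-8 + 0\right) + Q\right) \left(Q + Q\right) = \left(-8 + Q\right) 2 Q = 2 Q \left(-8 + Q\right)$)
$\frac{T{\left(22,-7 \right)} \frac{1}{u{\left(14 \right)}}}{15 + 5} = \frac{\left(-10 + 2 \left(-7\right) + 2 \left(-7\right) 22^{2}\right) \frac{1}{2 \cdot 14 \left(-8 + 14\right)}}{15 + 5} = \frac{\left(-10 - 14 + 2 \left(-7\right) 484\right) \frac{1}{2 \cdot 14 \cdot 6}}{20} = \frac{\left(-10 - 14 - 6776\right) \frac{1}{168}}{20} = \frac{\left(-6800\right) \frac{1}{168}}{20} = \frac{1}{20} \left(- \frac{850}{21}\right) = - \frac{85}{42}$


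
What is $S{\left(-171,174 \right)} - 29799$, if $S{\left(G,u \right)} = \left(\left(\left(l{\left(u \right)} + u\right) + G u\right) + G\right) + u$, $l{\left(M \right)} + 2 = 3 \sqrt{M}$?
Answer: $-59378 + 3 \sqrt{174} \approx -59338.0$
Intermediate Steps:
$l{\left(M \right)} = -2 + 3 \sqrt{M}$
$S{\left(G,u \right)} = -2 + G + 2 u + 3 \sqrt{u} + G u$ ($S{\left(G,u \right)} = \left(\left(\left(\left(-2 + 3 \sqrt{u}\right) + u\right) + G u\right) + G\right) + u = \left(\left(\left(-2 + u + 3 \sqrt{u}\right) + G u\right) + G\right) + u = \left(\left(-2 + u + 3 \sqrt{u} + G u\right) + G\right) + u = \left(-2 + G + u + 3 \sqrt{u} + G u\right) + u = -2 + G + 2 u + 3 \sqrt{u} + G u$)
$S{\left(-171,174 \right)} - 29799 = \left(-2 - 171 + 2 \cdot 174 + 3 \sqrt{174} - 29754\right) - 29799 = \left(-2 - 171 + 348 + 3 \sqrt{174} - 29754\right) - 29799 = \left(-29579 + 3 \sqrt{174}\right) - 29799 = -59378 + 3 \sqrt{174}$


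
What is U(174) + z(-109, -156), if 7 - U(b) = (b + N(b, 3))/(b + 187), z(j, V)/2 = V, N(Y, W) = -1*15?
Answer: -110264/361 ≈ -305.44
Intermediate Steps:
N(Y, W) = -15
z(j, V) = 2*V
U(b) = 7 - (-15 + b)/(187 + b) (U(b) = 7 - (b - 15)/(b + 187) = 7 - (-15 + b)/(187 + b))
U(174) + z(-109, -156) = 2*(662 + 3*174)/(187 + 174) + 2*(-156) = 2*(662 + 522)/361 - 312 = 2*(1/361)*1184 - 312 = 2368/361 - 312 = -110264/361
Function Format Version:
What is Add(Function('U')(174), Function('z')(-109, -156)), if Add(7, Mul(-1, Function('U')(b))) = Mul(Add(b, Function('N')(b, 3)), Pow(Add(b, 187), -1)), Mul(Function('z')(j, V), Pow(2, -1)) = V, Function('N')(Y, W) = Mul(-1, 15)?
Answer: Rational(-110264, 361) ≈ -305.44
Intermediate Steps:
Function('N')(Y, W) = -15
Function('z')(j, V) = Mul(2, V)
Function('U')(b) = Add(7, Mul(-1, Pow(Add(187, b), -1), Add(-15, b))) (Function('U')(b) = Add(7, Mul(-1, Mul(Add(b, -15), Pow(Add(b, 187), -1)))) = Add(7, Mul(-1, Mul(Add(-15, b), Pow(Add(187, b), -1)))) = Add(7, Mul(-1, Mul(Pow(Add(187, b), -1), Add(-15, b)))) = Add(7, Mul(-1, Pow(Add(187, b), -1), Add(-15, b))))
Add(Function('U')(174), Function('z')(-109, -156)) = Add(Mul(2, Pow(Add(187, 174), -1), Add(662, Mul(3, 174))), Mul(2, -156)) = Add(Mul(2, Pow(361, -1), Add(662, 522)), -312) = Add(Mul(2, Rational(1, 361), 1184), -312) = Add(Rational(2368, 361), -312) = Rational(-110264, 361)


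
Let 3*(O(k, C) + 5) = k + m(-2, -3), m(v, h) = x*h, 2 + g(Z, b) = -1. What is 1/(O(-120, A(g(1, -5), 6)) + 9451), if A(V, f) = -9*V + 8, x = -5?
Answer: 1/9411 ≈ 0.00010626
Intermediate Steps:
g(Z, b) = -3 (g(Z, b) = -2 - 1 = -3)
m(v, h) = -5*h
A(V, f) = 8 - 9*V
O(k, C) = k/3 (O(k, C) = -5 + (k - 5*(-3))/3 = -5 + (k + 15)/3 = -5 + (15 + k)/3 = -5 + (5 + k/3) = k/3)
1/(O(-120, A(g(1, -5), 6)) + 9451) = 1/((⅓)*(-120) + 9451) = 1/(-40 + 9451) = 1/9411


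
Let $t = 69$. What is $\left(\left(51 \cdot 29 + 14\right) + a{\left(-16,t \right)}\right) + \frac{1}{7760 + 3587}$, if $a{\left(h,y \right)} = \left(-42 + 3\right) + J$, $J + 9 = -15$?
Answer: $\frac{16226211}{11347} \approx 1430.0$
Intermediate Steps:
$J = -24$ ($J = -9 - 15 = -24$)
$a{\left(h,y \right)} = -63$ ($a{\left(h,y \right)} = \left(-42 + 3\right) - 24 = -39 - 24 = -63$)
$\left(\left(51 \cdot 29 + 14\right) + a{\left(-16,t \right)}\right) + \frac{1}{7760 + 3587} = \left(\left(51 \cdot 29 + 14\right) - 63\right) + \frac{1}{7760 + 3587} = \left(\left(1479 + 14\right) - 63\right) + \frac{1}{11347} = \left(1493 - 63\right) + \frac{1}{11347} = 1430 + \frac{1}{11347} = \frac{16226211}{11347}$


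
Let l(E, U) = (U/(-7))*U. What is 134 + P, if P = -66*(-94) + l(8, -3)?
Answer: 44357/7 ≈ 6336.7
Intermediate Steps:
l(E, U) = -U²/7 (l(E, U) = (U*(-⅐))*U = (-U/7)*U = -U²/7)
P = 43419/7 (P = -66*(-94) - ⅐*(-3)² = 6204 - ⅐*9 = 6204 - 9/7 = 43419/7 ≈ 6202.7)
134 + P = 134 + 43419/7 = 44357/7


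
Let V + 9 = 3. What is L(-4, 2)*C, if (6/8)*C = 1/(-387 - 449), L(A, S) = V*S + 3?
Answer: 3/209 ≈ 0.014354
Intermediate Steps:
V = -6 (V = -9 + 3 = -6)
L(A, S) = 3 - 6*S (L(A, S) = -6*S + 3 = 3 - 6*S)
C = -1/627 (C = 4/(3*(-387 - 449)) = (4/3)/(-836) = (4/3)*(-1/836) = -1/627 ≈ -0.0015949)
L(-4, 2)*C = (3 - 6*2)*(-1/627) = (3 - 12)*(-1/627) = -9*(-1/627) = 3/209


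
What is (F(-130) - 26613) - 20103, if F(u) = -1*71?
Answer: -46787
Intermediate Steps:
F(u) = -71
(F(-130) - 26613) - 20103 = (-71 - 26613) - 20103 = -26684 - 20103 = -46787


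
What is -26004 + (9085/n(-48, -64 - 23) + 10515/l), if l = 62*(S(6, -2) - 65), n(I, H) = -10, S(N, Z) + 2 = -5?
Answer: -40049305/1488 ≈ -26915.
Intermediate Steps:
S(N, Z) = -7 (S(N, Z) = -2 - 5 = -7)
l = -4464 (l = 62*(-7 - 65) = 62*(-72) = -4464)
-26004 + (9085/n(-48, -64 - 23) + 10515/l) = -26004 + (9085/(-10) + 10515/(-4464)) = -26004 + (9085*(-⅒) + 10515*(-1/4464)) = -26004 + (-1817/2 - 3505/1488) = -26004 - 1355353/1488 = -40049305/1488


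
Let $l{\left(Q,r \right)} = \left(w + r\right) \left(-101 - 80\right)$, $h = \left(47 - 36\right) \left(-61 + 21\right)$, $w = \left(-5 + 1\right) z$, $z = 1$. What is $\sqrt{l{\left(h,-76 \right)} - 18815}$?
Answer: $17 i \sqrt{15} \approx 65.841 i$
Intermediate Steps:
$w = -4$ ($w = \left(-5 + 1\right) 1 = \left(-4\right) 1 = -4$)
$h = -440$ ($h = 11 \left(-40\right) = -440$)
$l{\left(Q,r \right)} = 724 - 181 r$ ($l{\left(Q,r \right)} = \left(-4 + r\right) \left(-101 - 80\right) = \left(-4 + r\right) \left(-181\right) = 724 - 181 r$)
$\sqrt{l{\left(h,-76 \right)} - 18815} = \sqrt{\left(724 - -13756\right) - 18815} = \sqrt{\left(724 + 13756\right) - 18815} = \sqrt{14480 - 18815} = \sqrt{-4335} = 17 i \sqrt{15}$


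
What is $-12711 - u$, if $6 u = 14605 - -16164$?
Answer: $- \frac{107035}{6} \approx -17839.0$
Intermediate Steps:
$u = \frac{30769}{6}$ ($u = \frac{14605 - -16164}{6} = \frac{14605 + 16164}{6} = \frac{1}{6} \cdot 30769 = \frac{30769}{6} \approx 5128.2$)
$-12711 - u = -12711 - \frac{30769}{6} = - \frac{107035}{6}$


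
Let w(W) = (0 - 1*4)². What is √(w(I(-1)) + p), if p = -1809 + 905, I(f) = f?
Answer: 2*I*√222 ≈ 29.799*I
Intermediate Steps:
w(W) = 16 (w(W) = (0 - 4)² = (-4)² = 16)
p = -904
√(w(I(-1)) + p) = √(16 - 904) = √(-888) = 2*I*√222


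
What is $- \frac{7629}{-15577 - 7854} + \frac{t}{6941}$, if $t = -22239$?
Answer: $- \frac{468129120}{162634571} \approx -2.8784$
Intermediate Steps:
$- \frac{7629}{-15577 - 7854} + \frac{t}{6941} = - \frac{7629}{-15577 - 7854} - \frac{22239}{6941} = - \frac{7629}{-23431} - \frac{22239}{6941} = \left(-7629\right) \left(- \frac{1}{23431}\right) - \frac{22239}{6941} = \frac{7629}{23431} - \frac{22239}{6941} = - \frac{468129120}{162634571}$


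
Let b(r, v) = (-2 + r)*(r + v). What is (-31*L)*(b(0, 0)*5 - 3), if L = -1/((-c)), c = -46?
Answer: -93/46 ≈ -2.0217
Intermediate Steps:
L = -1/46 (L = -1/((-1*(-46))) = -1/46 ≈ -0.021739)
(-31*L)*(b(0, 0)*5 - 3) = (-31*(-1/46))*((0² - 2*0 - 2*0 + 0*0)*5 - 3) = 31*((0 + 0 + 0 + 0)*5 - 3)/46 = 31*(0*5 - 3)/46 = 31*(0 - 3)/46 = (31/46)*(-3) = -93/46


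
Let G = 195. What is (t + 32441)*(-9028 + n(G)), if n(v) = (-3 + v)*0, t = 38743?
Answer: -642649152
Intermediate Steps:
n(v) = 0
(t + 32441)*(-9028 + n(G)) = (38743 + 32441)*(-9028 + 0) = 71184*(-9028) = -642649152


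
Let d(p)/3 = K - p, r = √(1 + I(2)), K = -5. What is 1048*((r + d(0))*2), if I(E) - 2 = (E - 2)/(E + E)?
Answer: -31440 + 2096*√3 ≈ -27810.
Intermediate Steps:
I(E) = 2 + (-2 + E)/(2*E) (I(E) = 2 + (E - 2)/(E + E) = 2 + (-2 + E)/((2*E)) = 2 + (-2 + E)*(1/(2*E)) = 2 + (-2 + E)/(2*E))
r = √3 (r = √(1 + (5/2 - 1/2)) = √(1 + (5/2 - 1*½)) = √(1 + (5/2 - ½)) = √(1 + 2) = √3 ≈ 1.7320)
d(p) = -15 - 3*p (d(p) = 3*(-5 - p) = -15 - 3*p)
1048*((r + d(0))*2) = 1048*((√3 + (-15 - 3*0))*2) = 1048*((√3 + (-15 + 0))*2) = 1048*((√3 - 15)*2) = 1048*((-15 + √3)*2) = 1048*(-30 + 2*√3) = -31440 + 2096*√3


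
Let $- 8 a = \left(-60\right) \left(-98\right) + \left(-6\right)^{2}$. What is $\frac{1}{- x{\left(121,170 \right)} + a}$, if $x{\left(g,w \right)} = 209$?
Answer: $- \frac{2}{1897} \approx -0.0010543$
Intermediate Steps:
$a = - \frac{1479}{2}$ ($a = - \frac{\left(-60\right) \left(-98\right) + \left(-6\right)^{2}}{8} = - \frac{5880 + 36}{8} = \left(- \frac{1}{8}\right) 5916 = - \frac{1479}{2} \approx -739.5$)
$\frac{1}{- x{\left(121,170 \right)} + a} = \frac{1}{\left(-1\right) 209 - \frac{1479}{2}} = \frac{1}{-209 - \frac{1479}{2}} = \frac{1}{- \frac{1897}{2}} = - \frac{2}{1897}$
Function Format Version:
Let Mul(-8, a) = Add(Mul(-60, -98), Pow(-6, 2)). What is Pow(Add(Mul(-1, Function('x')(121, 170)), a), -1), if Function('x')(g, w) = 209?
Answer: Rational(-2, 1897) ≈ -0.0010543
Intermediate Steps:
a = Rational(-1479, 2) (a = Mul(Rational(-1, 8), Add(Mul(-60, -98), Pow(-6, 2))) = Mul(Rational(-1, 8), Add(5880, 36)) = Mul(Rational(-1, 8), 5916) = Rational(-1479, 2) ≈ -739.50)
Pow(Add(Mul(-1, Function('x')(121, 170)), a), -1) = Pow(Add(Mul(-1, 209), Rational(-1479, 2)), -1) = Pow(Add(-209, Rational(-1479, 2)), -1) = Pow(Rational(-1897, 2), -1) = Rational(-2, 1897)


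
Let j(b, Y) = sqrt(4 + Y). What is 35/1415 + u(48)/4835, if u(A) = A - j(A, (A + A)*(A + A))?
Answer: 47429/1368305 - 2*sqrt(2305)/4835 ≈ 0.014803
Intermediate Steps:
u(A) = A - sqrt(4 + 4*A**2) (u(A) = A - sqrt(4 + (A + A)*(A + A)) = A - sqrt(4 + (2*A)*(2*A)) = A - sqrt(4 + 4*A**2))
35/1415 + u(48)/4835 = 35/1415 + (48 - 2*sqrt(1 + 48**2))/4835 = 35*(1/1415) + (48 - 2*sqrt(1 + 2304))*(1/4835) = 7/283 + (48 - 2*sqrt(2305))*(1/4835) = 7/283 + (48/4835 - 2*sqrt(2305)/4835) = 47429/1368305 - 2*sqrt(2305)/4835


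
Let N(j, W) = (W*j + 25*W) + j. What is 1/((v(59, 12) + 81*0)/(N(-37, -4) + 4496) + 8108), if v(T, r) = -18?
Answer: 4507/36542738 ≈ 0.00012334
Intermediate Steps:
N(j, W) = j + 25*W + W*j (N(j, W) = (25*W + W*j) + j = j + 25*W + W*j)
1/((v(59, 12) + 81*0)/(N(-37, -4) + 4496) + 8108) = 1/((-18 + 81*0)/((-37 + 25*(-4) - 4*(-37)) + 4496) + 8108) = 1/((-18 + 0)/((-37 - 100 + 148) + 4496) + 8108) = 1/(-18/(11 + 4496) + 8108) = 1/(-18/4507 + 8108) = 1/(36542738/4507) = 4507/36542738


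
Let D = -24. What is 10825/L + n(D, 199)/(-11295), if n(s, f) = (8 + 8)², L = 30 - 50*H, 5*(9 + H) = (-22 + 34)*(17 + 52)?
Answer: -1656869/1174680 ≈ -1.4105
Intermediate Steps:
H = 783/5 (H = -9 + ((-22 + 34)*(17 + 52))/5 = -9 + (12*69)/5 = -9 + (⅕)*828 = -9 + 828/5 = 783/5 ≈ 156.60)
L = -7800 (L = 30 - 50*783/5 = 30 - 7830 = -7800)
n(s, f) = 256 (n(s, f) = 16² = 256)
10825/L + n(D, 199)/(-11295) = 10825/(-7800) + 256/(-11295) = 10825*(-1/7800) + 256*(-1/11295) = -433/312 - 256/11295 = -1656869/1174680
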